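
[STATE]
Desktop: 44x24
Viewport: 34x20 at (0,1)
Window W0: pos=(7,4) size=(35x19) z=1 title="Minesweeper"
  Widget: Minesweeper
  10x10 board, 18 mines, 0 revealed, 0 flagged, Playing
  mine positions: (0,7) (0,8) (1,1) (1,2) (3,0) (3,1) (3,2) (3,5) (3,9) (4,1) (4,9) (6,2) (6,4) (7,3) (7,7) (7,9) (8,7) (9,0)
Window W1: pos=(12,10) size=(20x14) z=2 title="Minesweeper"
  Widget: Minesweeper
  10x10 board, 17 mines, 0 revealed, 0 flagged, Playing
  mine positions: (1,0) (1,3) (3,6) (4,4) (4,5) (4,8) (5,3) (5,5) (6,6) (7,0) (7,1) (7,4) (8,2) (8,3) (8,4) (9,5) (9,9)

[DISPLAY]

                                  
                                  
                                  
       ┏━━━━━━━━━━━━━━━━━━━━━━━━━━
       ┃ Minesweeper              
       ┠──────────────────────────
       ┃■■■■■■■■■■                
       ┃■■■■■■■■■■                
       ┃■■■■■■■■■■                
       ┃■■■■┏━━━━━━━━━━━━━━━━━━┓  
       ┃■■■■┃ Minesweeper      ┃  
       ┃■■■■┠──────────────────┨  
       ┃■■■■┃■■■■■■■■■■        ┃  
       ┃■■■■┃■■■■■■■■■■        ┃  
       ┃■■■■┃■■■■■■■■■■        ┃  
       ┃■■■■┃■■■■■■■■■■        ┃  
       ┃    ┃■■■■■■■■■■        ┃  
       ┃    ┃■■■■■■■■■■        ┃  
       ┃    ┃■■■■■■■■■■        ┃  
       ┃    ┃■■■■■■■■■■        ┃  


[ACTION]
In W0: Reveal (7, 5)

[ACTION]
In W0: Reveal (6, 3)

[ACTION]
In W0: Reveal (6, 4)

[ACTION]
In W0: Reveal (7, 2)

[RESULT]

                                  
                                  
                                  
       ┏━━━━━━━━━━━━━━━━━━━━━━━━━━
       ┃ Minesweeper              
       ┠──────────────────────────
       ┃■■■■■■■✹✹■                
       ┃■✹✹■■■■■■■                
       ┃■■■■■■■■■■                
       ┃✹✹✹■┏━━━━━━━━━━━━━━━━━━┓  
       ┃■✹■■┃ Minesweeper      ┃  
       ┃■■■■┠──────────────────┨  
       ┃■■✹3┃■■■■■■■■■■        ┃  
       ┃■■■✹┃■■■■■■■■■■        ┃  
       ┃■■■■┃■■■■■■■■■■        ┃  
       ┃✹■■■┃■■■■■■■■■■        ┃  
       ┃    ┃■■■■■■■■■■        ┃  
       ┃    ┃■■■■■■■■■■        ┃  
       ┃    ┃■■■■■■■■■■        ┃  
       ┃    ┃■■■■■■■■■■        ┃  


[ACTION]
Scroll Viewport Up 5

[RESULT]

                                  
                                  
                                  
                                  
       ┏━━━━━━━━━━━━━━━━━━━━━━━━━━
       ┃ Minesweeper              
       ┠──────────────────────────
       ┃■■■■■■■✹✹■                
       ┃■✹✹■■■■■■■                
       ┃■■■■■■■■■■                
       ┃✹✹✹■┏━━━━━━━━━━━━━━━━━━┓  
       ┃■✹■■┃ Minesweeper      ┃  
       ┃■■■■┠──────────────────┨  
       ┃■■✹3┃■■■■■■■■■■        ┃  
       ┃■■■✹┃■■■■■■■■■■        ┃  
       ┃■■■■┃■■■■■■■■■■        ┃  
       ┃✹■■■┃■■■■■■■■■■        ┃  
       ┃    ┃■■■■■■■■■■        ┃  
       ┃    ┃■■■■■■■■■■        ┃  
       ┃    ┃■■■■■■■■■■        ┃  


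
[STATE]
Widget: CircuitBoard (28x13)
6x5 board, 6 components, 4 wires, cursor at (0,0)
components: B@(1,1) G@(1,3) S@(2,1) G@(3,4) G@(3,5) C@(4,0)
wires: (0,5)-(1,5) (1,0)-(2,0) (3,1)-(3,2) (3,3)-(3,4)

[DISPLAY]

   0 1 2 3 4 5              
0  [.]                  ·   
                        │   
1   ·   B       G       ·   
    │                       
2   ·   S                   
                            
3       · ─ ·   · ─ G   G   
                            
4   C                       
Cursor: (0,0)               
                            
                            


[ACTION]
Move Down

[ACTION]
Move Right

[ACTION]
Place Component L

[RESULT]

   0 1 2 3 4 5              
0                       ·   
                        │   
1   ·  [L]      G       ·   
    │                       
2   ·   S                   
                            
3       · ─ ·   · ─ G   G   
                            
4   C                       
Cursor: (1,1)               
                            
                            


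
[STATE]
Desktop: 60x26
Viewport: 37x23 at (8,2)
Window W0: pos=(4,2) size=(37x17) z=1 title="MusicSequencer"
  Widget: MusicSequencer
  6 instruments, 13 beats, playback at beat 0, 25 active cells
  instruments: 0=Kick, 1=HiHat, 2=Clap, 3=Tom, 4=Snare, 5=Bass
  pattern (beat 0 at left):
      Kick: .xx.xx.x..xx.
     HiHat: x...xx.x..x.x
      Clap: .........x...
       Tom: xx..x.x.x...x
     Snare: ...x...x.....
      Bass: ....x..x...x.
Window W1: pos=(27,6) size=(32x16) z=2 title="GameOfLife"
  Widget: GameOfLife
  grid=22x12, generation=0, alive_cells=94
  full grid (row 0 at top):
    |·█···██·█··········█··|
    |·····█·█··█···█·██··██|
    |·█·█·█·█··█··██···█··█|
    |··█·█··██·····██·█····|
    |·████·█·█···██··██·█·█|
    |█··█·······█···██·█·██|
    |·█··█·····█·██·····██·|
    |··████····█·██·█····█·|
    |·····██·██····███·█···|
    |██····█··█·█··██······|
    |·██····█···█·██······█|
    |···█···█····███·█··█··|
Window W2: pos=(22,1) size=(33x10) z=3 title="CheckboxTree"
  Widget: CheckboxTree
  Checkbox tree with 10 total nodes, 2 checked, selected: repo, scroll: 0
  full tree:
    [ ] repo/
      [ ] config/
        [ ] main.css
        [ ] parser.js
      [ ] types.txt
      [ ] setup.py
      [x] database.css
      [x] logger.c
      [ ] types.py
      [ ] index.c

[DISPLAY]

━━━━━━━━━━━━━━┃ CheckboxTree         
sicSequencer  ┠──────────────────────
──────────────┃>[-] repo/            
   ▼1234567890┃   [ ] config/        
ick·██·██·█··█┃     [ ] main.css     
Hat█···██·█··█┃     [ ] parser.js    
lap·········█·┃   [ ] types.txt      
Tom██··█·█·█··┃   [ ] setup.py       
are···█···█···┗━━━━━━━━━━━━━━━━━━━━━━
ass····█··█···█·   ┃·····█·█··█···█·█
                   ┃·█·█·█·█··█··██··
                   ┃··█·█··██·····██·
                   ┃·████·█·█···██··█
                   ┃█··█·······█···██
                   ┃·█··█·····█·██···
                   ┃··████····█·██·█·
━━━━━━━━━━━━━━━━━━━┃·····██·██····███
                   ┃██····█··█·█··██·
                   ┃·██····█···█·██··
                   ┗━━━━━━━━━━━━━━━━━
                                     
                                     
                                     


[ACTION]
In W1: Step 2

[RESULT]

━━━━━━━━━━━━━━┃ CheckboxTree         
sicSequencer  ┠──────────────────────
──────────────┃>[-] repo/            
   ▼1234567890┃   [ ] config/        
ick·██·██·█··█┃     [ ] main.css     
Hat█···██·█··█┃     [ ] parser.js    
lap·········█·┃   [ ] types.txt      
Tom██··█·█·█··┃   [ ] setup.py       
are···█···█···┗━━━━━━━━━━━━━━━━━━━━━━
ass····█··█···█·   ┃··██·█···█···██··
                   ┃··███··█··█·██·█·
                   ┃··██·███·█··█·█··
                   ┃····██··██·███···
                   ┃██···██····█····█
                   ┃·██·███···█·██···
                   ┃···████·█·█·███··
━━━━━━━━━━━━━━━━━━━┃█···█···██··██··█
                   ┃·····█······█····
                   ┃█··█·█████████·█·
                   ┗━━━━━━━━━━━━━━━━━
                                     
                                     
                                     


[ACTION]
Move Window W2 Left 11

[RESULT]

━━━┃ CheckboxTree                  ┃ 
sic┠───────────────────────────────┨ 
───┃>[-] repo/                     ┃ 
   ┃   [ ] config/                 ┃ 
ick┃     [ ] main.css              ┃━
Hat┃     [ ] parser.js             ┃ 
lap┃   [ ] types.txt               ┃─
Tom┃   [ ] setup.py                ┃ 
are┗━━━━━━━━━━━━━━━━━━━━━━━━━━━━━━━┛·
ass····█··█···█·   ┃··██·█···█···██··
                   ┃··███··█··█·██·█·
                   ┃··██·███·█··█·█··
                   ┃····██··██·███···
                   ┃██···██····█····█
                   ┃·██·███···█·██···
                   ┃···████·█·█·███··
━━━━━━━━━━━━━━━━━━━┃█···█···██··██··█
                   ┃·····█······█····
                   ┃█··█·█████████·█·
                   ┗━━━━━━━━━━━━━━━━━
                                     
                                     
                                     


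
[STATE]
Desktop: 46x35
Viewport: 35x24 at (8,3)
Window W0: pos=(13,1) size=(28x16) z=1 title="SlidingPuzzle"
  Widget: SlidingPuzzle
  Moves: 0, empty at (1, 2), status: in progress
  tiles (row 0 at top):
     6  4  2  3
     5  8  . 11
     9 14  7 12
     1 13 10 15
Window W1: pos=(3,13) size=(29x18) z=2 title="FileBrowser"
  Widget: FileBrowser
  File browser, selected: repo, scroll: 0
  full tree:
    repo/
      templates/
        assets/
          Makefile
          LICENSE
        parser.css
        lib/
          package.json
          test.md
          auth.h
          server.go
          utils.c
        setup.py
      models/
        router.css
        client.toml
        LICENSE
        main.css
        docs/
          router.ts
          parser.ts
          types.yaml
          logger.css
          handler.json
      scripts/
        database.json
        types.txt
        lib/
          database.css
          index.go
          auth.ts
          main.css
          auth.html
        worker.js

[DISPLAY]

     ┠──────────────────────────┨  
     ┃┌────┬────┬────┬────┐     ┃  
     ┃│  6 │  4 │  2 │  3 │     ┃  
     ┃├────┼────┼────┼────┤     ┃  
     ┃│  5 │  8 │    │ 11 │     ┃  
     ┃├────┼────┼────┼────┤     ┃  
     ┃│  9 │ 14 │  7 │ 12 │     ┃  
     ┃├────┼────┼────┼────┤     ┃  
     ┃│  1 │ 13 │ 10 │ 15 │     ┃  
     ┃└────┴────┴────┴────┘     ┃  
━━━━━━━━━━━━━━━━━━━━━━━┓        ┃  
eBrowser               ┃        ┃  
───────────────────────┨        ┃  
] repo/                ┃━━━━━━━━┛  
[+] templates/         ┃           
[+] models/            ┃           
[+] scripts/           ┃           
                       ┃           
                       ┃           
                       ┃           
                       ┃           
                       ┃           
                       ┃           
                       ┃           


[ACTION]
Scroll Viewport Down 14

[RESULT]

     ┃│  1 │ 13 │ 10 │ 15 │     ┃  
     ┃└────┴────┴────┴────┘     ┃  
━━━━━━━━━━━━━━━━━━━━━━━┓        ┃  
eBrowser               ┃        ┃  
───────────────────────┨        ┃  
] repo/                ┃━━━━━━━━┛  
[+] templates/         ┃           
[+] models/            ┃           
[+] scripts/           ┃           
                       ┃           
                       ┃           
                       ┃           
                       ┃           
                       ┃           
                       ┃           
                       ┃           
                       ┃           
                       ┃           
                       ┃           
━━━━━━━━━━━━━━━━━━━━━━━┛           
                                   
                                   
                                   
                                   


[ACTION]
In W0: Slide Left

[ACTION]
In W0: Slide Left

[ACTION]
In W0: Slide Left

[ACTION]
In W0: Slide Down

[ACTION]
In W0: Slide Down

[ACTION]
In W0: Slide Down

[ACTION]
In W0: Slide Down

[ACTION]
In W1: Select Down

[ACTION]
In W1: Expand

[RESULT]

     ┃│  1 │ 13 │ 10 │ 15 │     ┃  
     ┃└────┴────┴────┴────┘     ┃  
━━━━━━━━━━━━━━━━━━━━━━━┓        ┃  
eBrowser               ┃        ┃  
───────────────────────┨        ┃  
] repo/                ┃━━━━━━━━┛  
[-] templates/         ┃           
  [+] assets/          ┃           
  parser.css           ┃           
  [+] lib/             ┃           
  setup.py             ┃           
[+] models/            ┃           
[+] scripts/           ┃           
                       ┃           
                       ┃           
                       ┃           
                       ┃           
                       ┃           
                       ┃           
━━━━━━━━━━━━━━━━━━━━━━━┛           
                                   
                                   
                                   
                                   


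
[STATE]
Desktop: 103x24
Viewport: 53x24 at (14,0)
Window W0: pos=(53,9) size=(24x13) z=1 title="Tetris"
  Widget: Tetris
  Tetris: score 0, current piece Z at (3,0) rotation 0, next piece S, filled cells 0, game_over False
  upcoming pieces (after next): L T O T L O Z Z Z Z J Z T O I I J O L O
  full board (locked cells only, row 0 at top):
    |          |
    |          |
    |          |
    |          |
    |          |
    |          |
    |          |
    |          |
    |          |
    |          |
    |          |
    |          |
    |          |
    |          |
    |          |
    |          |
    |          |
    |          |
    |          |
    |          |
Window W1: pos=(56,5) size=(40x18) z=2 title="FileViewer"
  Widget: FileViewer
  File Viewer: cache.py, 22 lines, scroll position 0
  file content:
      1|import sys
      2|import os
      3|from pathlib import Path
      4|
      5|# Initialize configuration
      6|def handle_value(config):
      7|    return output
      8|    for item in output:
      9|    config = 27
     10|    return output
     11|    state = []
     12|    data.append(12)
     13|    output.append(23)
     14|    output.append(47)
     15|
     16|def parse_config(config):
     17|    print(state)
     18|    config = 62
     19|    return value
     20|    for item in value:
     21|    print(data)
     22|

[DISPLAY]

                                                     
                                                     
                                                     
                                                     
                                                     
                                          ┏━━━━━━━━━━
                                          ┃ FileViewe
                                          ┠──────────
                                          ┃import sys
                                       ┏━━┃import os 
                                       ┃ T┃from pathl
                                       ┠──┃          
                                       ┃  ┃# Initiali
                                       ┃  ┃def handle
                                       ┃  ┃    return
                                       ┃  ┃    for it
                                       ┃  ┃    config
                                       ┃  ┃    return
                                       ┃  ┃    state 
                                       ┃  ┃    data.a
                                       ┃  ┃    output
                                       ┗━━┃    output
                                          ┗━━━━━━━━━━
                                                     


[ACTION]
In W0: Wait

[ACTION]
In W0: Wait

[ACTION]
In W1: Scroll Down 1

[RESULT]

                                                     
                                                     
                                                     
                                                     
                                                     
                                          ┏━━━━━━━━━━
                                          ┃ FileViewe
                                          ┠──────────
                                          ┃import os 
                                       ┏━━┃from pathl
                                       ┃ T┃          
                                       ┠──┃# Initiali
                                       ┃  ┃def handle
                                       ┃  ┃    return
                                       ┃  ┃    for it
                                       ┃  ┃    config
                                       ┃  ┃    return
                                       ┃  ┃    state 
                                       ┃  ┃    data.a
                                       ┃  ┃    output
                                       ┃  ┃    output
                                       ┗━━┃          
                                          ┗━━━━━━━━━━
                                                     


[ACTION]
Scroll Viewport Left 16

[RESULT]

                                                     
                                                     
                                                     
                                                     
                                                     
                                                     
                                                     
                                                     
                                                     
                                                     
                                                     
                                                     
                                                     
                                                     
                                                     
                                                     
                                                     
                                                     
                                                     
                                                     
                                                     
                                                     
                                                     
                                                     


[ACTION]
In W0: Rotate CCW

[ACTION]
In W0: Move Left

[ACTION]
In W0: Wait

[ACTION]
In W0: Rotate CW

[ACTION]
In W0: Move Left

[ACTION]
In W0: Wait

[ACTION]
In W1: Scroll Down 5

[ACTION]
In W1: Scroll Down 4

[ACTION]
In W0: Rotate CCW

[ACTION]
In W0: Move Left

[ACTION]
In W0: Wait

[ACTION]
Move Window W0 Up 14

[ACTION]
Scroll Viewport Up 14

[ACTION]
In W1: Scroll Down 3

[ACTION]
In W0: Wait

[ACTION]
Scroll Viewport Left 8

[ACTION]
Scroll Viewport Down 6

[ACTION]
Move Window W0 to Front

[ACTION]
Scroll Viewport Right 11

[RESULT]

                                          ┏━━━━━━━━━━
                                          ┃ Tetris   
                                          ┠──────────
                                          ┃          
                                          ┃          
                                          ┃          
                                          ┃          
                                          ┃          
                                          ┃          
                                          ┃          
                                          ┃          
                                          ┃          
                                          ┗━━━━━━━━━━
                                             ┃    out
                                             ┃       
                                             ┃def par
                                             ┃    pri
                                             ┃    con
                                             ┃    ret
                                             ┃    for
                                             ┃    pri
                                             ┃       
                                             ┗━━━━━━━
                                                     


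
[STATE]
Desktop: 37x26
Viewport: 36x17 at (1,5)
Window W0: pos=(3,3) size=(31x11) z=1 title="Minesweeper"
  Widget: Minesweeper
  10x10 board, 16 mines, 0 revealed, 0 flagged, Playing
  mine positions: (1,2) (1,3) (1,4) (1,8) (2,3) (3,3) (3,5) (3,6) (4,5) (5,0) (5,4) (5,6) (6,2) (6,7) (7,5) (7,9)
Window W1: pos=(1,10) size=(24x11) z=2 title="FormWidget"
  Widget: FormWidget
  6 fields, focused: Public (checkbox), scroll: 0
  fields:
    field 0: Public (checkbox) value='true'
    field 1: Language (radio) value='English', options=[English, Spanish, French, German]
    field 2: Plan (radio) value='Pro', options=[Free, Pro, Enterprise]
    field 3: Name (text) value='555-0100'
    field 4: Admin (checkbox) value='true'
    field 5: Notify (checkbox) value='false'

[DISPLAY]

  ┠─────────────────────────────┨   
  ┃■■■■■■■■■■                   ┃   
  ┃■■■■■■■■■■                   ┃   
  ┃■■■■■■■■■■                   ┃   
  ┃■■■■■■■■■■                   ┃   
┏━━━━━━━━━━━━━━━━━━━━━━┓        ┃   
┃ FormWidget           ┃        ┃   
┠──────────────────────┨        ┃   
┃> Public:     [x]     ┃━━━━━━━━┛   
┃  Language:   (●) Engl┃            
┃  Plan:       ( ) Free┃            
┃  Name:       [555-01]┃            
┃  Admin:      [x]     ┃            
┃  Notify:     [ ]     ┃            
┃                      ┃            
┗━━━━━━━━━━━━━━━━━━━━━━┛            
                                    


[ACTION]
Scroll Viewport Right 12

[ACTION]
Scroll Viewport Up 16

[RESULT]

                                    
                                    
                                    
  ┏━━━━━━━━━━━━━━━━━━━━━━━━━━━━━┓   
  ┃ Minesweeper                 ┃   
  ┠─────────────────────────────┨   
  ┃■■■■■■■■■■                   ┃   
  ┃■■■■■■■■■■                   ┃   
  ┃■■■■■■■■■■                   ┃   
  ┃■■■■■■■■■■                   ┃   
┏━━━━━━━━━━━━━━━━━━━━━━┓        ┃   
┃ FormWidget           ┃        ┃   
┠──────────────────────┨        ┃   
┃> Public:     [x]     ┃━━━━━━━━┛   
┃  Language:   (●) Engl┃            
┃  Plan:       ( ) Free┃            
┃  Name:       [555-01]┃            


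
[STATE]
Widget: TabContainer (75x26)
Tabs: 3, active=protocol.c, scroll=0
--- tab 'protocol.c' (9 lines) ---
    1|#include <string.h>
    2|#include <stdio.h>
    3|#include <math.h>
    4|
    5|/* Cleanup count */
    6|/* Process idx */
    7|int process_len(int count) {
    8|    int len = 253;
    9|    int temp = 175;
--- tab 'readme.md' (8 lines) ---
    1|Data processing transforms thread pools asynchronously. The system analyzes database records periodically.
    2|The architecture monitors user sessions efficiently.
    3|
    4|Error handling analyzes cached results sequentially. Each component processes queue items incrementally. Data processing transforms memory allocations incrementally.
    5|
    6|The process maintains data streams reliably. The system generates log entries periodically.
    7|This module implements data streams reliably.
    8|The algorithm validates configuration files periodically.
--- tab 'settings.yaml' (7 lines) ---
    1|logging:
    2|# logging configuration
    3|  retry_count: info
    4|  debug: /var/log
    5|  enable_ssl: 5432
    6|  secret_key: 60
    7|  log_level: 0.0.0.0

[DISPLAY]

[protocol.c]│ readme.md │ settings.yaml                                    
───────────────────────────────────────────────────────────────────────────
#include <string.h>                                                        
#include <stdio.h>                                                         
#include <math.h>                                                          
                                                                           
/* Cleanup count */                                                        
/* Process idx */                                                          
int process_len(int count) {                                               
    int len = 253;                                                         
    int temp = 175;                                                        
                                                                           
                                                                           
                                                                           
                                                                           
                                                                           
                                                                           
                                                                           
                                                                           
                                                                           
                                                                           
                                                                           
                                                                           
                                                                           
                                                                           
                                                                           


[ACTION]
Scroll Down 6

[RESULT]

[protocol.c]│ readme.md │ settings.yaml                                    
───────────────────────────────────────────────────────────────────────────
int process_len(int count) {                                               
    int len = 253;                                                         
    int temp = 175;                                                        
                                                                           
                                                                           
                                                                           
                                                                           
                                                                           
                                                                           
                                                                           
                                                                           
                                                                           
                                                                           
                                                                           
                                                                           
                                                                           
                                                                           
                                                                           
                                                                           
                                                                           
                                                                           
                                                                           
                                                                           
                                                                           


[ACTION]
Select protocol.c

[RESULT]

[protocol.c]│ readme.md │ settings.yaml                                    
───────────────────────────────────────────────────────────────────────────
#include <string.h>                                                        
#include <stdio.h>                                                         
#include <math.h>                                                          
                                                                           
/* Cleanup count */                                                        
/* Process idx */                                                          
int process_len(int count) {                                               
    int len = 253;                                                         
    int temp = 175;                                                        
                                                                           
                                                                           
                                                                           
                                                                           
                                                                           
                                                                           
                                                                           
                                                                           
                                                                           
                                                                           
                                                                           
                                                                           
                                                                           
                                                                           
                                                                           


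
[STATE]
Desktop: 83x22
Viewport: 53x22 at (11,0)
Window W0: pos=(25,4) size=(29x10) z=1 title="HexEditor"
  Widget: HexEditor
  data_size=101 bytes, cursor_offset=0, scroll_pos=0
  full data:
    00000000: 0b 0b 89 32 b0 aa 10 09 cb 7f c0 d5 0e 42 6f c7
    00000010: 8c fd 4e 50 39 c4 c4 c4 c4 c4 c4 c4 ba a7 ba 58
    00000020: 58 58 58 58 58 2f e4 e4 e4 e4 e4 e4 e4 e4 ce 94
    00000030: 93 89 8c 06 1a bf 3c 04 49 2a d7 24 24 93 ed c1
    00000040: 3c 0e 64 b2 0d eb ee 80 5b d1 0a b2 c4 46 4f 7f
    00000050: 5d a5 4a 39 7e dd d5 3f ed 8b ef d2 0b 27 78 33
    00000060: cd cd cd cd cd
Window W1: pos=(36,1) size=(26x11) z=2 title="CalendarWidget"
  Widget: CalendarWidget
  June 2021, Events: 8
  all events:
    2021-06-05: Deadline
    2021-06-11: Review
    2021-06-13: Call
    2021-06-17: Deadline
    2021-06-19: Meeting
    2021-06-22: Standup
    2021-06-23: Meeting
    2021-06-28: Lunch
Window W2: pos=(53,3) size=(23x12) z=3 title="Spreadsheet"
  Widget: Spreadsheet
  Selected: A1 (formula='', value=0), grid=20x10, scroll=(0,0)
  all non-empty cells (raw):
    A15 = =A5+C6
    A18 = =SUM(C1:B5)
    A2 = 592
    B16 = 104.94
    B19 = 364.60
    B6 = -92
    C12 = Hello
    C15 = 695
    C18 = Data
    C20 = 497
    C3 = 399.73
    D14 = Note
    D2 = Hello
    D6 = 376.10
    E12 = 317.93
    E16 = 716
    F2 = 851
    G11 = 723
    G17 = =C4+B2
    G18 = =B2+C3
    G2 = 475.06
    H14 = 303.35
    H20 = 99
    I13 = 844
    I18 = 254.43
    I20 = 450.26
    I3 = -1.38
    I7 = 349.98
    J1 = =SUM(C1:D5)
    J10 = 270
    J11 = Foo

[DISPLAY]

                                                     
                         ┏━━━━━━━━━━━━━━━━━━━━━━━━┓  
                         ┃ CalendarWidget         ┃  
                         ┠────────────────┏━━━━━━━━━━
              ┏━━━━━━━━━━┃       June 2021┃ Spreadshe
              ┃ HexEditor┃Mo Tu We Th Fr S┠──────────
              ┠──────────┃    1  2  3  4  ┃A1:       
              ┃00000000  ┃ 7  8  9 10 11* ┃       A  
              ┃00000010  ┃14 15 16 17* 18 ┃----------
              ┃00000020  ┃21 22* 23* 24 25┃  1      [
              ┃00000030  ┃28* 29 30       ┃  2      5
              ┃00000040  ┗━━━━━━━━━━━━━━━━┃  3       
              ┃00000050  5d a5 4a 39 7e dd┃  4       
              ┗━━━━━━━━━━━━━━━━━━━━━━━━━━━┃  5       
                                          ┗━━━━━━━━━━
                                                     
                                                     
                                                     
                                                     
                                                     
                                                     
                                                     


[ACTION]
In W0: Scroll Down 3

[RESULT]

                                                     
                         ┏━━━━━━━━━━━━━━━━━━━━━━━━┓  
                         ┃ CalendarWidget         ┃  
                         ┠────────────────┏━━━━━━━━━━
              ┏━━━━━━━━━━┃       June 2021┃ Spreadshe
              ┃ HexEditor┃Mo Tu We Th Fr S┠──────────
              ┠──────────┃    1  2  3  4  ┃A1:       
              ┃00000030  ┃ 7  8  9 10 11* ┃       A  
              ┃00000040  ┃14 15 16 17* 18 ┃----------
              ┃00000050  ┃21 22* 23* 24 25┃  1      [
              ┃00000060  ┃28* 29 30       ┃  2      5
              ┃          ┗━━━━━━━━━━━━━━━━┃  3       
              ┃                           ┃  4       
              ┗━━━━━━━━━━━━━━━━━━━━━━━━━━━┃  5       
                                          ┗━━━━━━━━━━
                                                     
                                                     
                                                     
                                                     
                                                     
                                                     
                                                     


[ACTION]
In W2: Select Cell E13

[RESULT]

                                                     
                         ┏━━━━━━━━━━━━━━━━━━━━━━━━┓  
                         ┃ CalendarWidget         ┃  
                         ┠────────────────┏━━━━━━━━━━
              ┏━━━━━━━━━━┃       June 2021┃ Spreadshe
              ┃ HexEditor┃Mo Tu We Th Fr S┠──────────
              ┠──────────┃    1  2  3  4  ┃E13:      
              ┃00000030  ┃ 7  8  9 10 11* ┃       A  
              ┃00000040  ┃14 15 16 17* 18 ┃----------
              ┃00000050  ┃21 22* 23* 24 25┃  1       
              ┃00000060  ┃28* 29 30       ┃  2      5
              ┃          ┗━━━━━━━━━━━━━━━━┃  3       
              ┃                           ┃  4       
              ┗━━━━━━━━━━━━━━━━━━━━━━━━━━━┃  5       
                                          ┗━━━━━━━━━━
                                                     
                                                     
                                                     
                                                     
                                                     
                                                     
                                                     


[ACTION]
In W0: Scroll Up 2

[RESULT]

                                                     
                         ┏━━━━━━━━━━━━━━━━━━━━━━━━┓  
                         ┃ CalendarWidget         ┃  
                         ┠────────────────┏━━━━━━━━━━
              ┏━━━━━━━━━━┃       June 2021┃ Spreadshe
              ┃ HexEditor┃Mo Tu We Th Fr S┠──────────
              ┠──────────┃    1  2  3  4  ┃E13:      
              ┃00000010  ┃ 7  8  9 10 11* ┃       A  
              ┃00000020  ┃14 15 16 17* 18 ┃----------
              ┃00000030  ┃21 22* 23* 24 25┃  1       
              ┃00000040  ┃28* 29 30       ┃  2      5
              ┃00000050  ┗━━━━━━━━━━━━━━━━┃  3       
              ┃00000060  cd cd cd cd cd   ┃  4       
              ┗━━━━━━━━━━━━━━━━━━━━━━━━━━━┃  5       
                                          ┗━━━━━━━━━━
                                                     
                                                     
                                                     
                                                     
                                                     
                                                     
                                                     
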